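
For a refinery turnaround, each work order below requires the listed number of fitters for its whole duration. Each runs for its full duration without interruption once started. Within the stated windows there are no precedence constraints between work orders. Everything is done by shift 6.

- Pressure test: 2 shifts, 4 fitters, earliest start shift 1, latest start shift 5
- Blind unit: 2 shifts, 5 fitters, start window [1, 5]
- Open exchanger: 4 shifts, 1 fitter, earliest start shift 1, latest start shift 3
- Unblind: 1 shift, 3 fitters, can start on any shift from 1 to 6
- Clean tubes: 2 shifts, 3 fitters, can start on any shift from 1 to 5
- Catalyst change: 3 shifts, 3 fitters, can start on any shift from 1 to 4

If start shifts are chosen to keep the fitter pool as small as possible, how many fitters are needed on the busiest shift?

7

Early-start (Pressure test@1, Blind unit@1, Open exchanger@1, Unblind@1, Clean tubes@1, Catalyst change@1) gives peak 19: s1:19  s2:16  s3:4  s4:1  s5:0  s6:0.
Shift Blind unit→5, Open exchanger→3, Clean tubes→3, Catalyst change→2.
Schedule Pressure test@1, Blind unit@5, Open exchanger@3, Unblind@1, Clean tubes@3, Catalyst change@2: s1:7  s2:7  s3:7  s4:7  s5:6  s6:6 — peak 7.
Total fitter-shifts = 40 over 6 shifts ⇒ peak ≥ ⌈40/6⌉ = 7, so 7 is optimal.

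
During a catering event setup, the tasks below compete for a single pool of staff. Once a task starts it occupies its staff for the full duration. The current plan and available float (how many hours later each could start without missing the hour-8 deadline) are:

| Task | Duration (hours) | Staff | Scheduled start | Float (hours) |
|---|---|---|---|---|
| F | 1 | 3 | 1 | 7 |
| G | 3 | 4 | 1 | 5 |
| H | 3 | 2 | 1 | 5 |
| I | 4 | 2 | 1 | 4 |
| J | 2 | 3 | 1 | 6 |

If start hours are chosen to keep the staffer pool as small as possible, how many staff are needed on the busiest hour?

5

Early-start (F@1, G@1, H@1, I@1, J@1) gives peak 14: h1:14  h2:11  h3:8  h4:2  h5:0  h6:0  h7:0  h8:0.
Shift G→6, I→2, J→4.
Schedule F@1, G@6, H@1, I@2, J@4: h1:5  h2:4  h3:4  h4:5  h5:5  h6:4  h7:4  h8:4 — peak 5.
Total staffer-hours = 35 over 8 hours ⇒ peak ≥ ⌈35/8⌉ = 5, so 5 is optimal.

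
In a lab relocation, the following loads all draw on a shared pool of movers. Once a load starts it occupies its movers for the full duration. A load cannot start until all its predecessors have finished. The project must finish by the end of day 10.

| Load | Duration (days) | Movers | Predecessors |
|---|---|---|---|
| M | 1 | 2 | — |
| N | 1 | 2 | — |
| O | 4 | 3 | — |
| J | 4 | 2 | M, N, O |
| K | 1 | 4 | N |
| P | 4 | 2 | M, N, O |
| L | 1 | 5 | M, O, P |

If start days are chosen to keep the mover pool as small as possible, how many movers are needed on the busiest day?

5

Early-start (M@1, N@1, O@1, J@5, K@2, P@5, L@9) gives peak 7: d1:7  d2:7  d3:3  d4:3  d5:4  d6:4  d7:4  d8:4  d9:5  d10:0.
Shift N→2, K→9, L→10.
Schedule M@1, N@2, O@1, J@5, K@9, P@5, L@10: d1:5  d2:5  d3:3  d4:3  d5:4  d6:4  d7:4  d8:4  d9:4  d10:5 — peak 5.
Total mover-days = 41 over 10 days ⇒ peak ≥ ⌈41/10⌉ = 5, so 5 is optimal.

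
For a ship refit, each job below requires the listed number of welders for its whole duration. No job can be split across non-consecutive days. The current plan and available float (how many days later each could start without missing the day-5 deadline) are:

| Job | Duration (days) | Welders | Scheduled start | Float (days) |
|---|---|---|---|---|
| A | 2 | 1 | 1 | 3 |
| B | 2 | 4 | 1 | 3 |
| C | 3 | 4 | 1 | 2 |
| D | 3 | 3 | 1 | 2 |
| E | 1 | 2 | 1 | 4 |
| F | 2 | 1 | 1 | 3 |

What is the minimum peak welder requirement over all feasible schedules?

Early-start (A@1, B@1, C@1, D@1, E@1, F@1) gives peak 15: d1:15  d2:13  d3:7  d4:0  d5:0.
Shift C→3, E→4, F→3.
Schedule A@1, B@1, C@3, D@1, E@4, F@3: d1:8  d2:8  d3:8  d4:7  d5:4 — peak 8.

8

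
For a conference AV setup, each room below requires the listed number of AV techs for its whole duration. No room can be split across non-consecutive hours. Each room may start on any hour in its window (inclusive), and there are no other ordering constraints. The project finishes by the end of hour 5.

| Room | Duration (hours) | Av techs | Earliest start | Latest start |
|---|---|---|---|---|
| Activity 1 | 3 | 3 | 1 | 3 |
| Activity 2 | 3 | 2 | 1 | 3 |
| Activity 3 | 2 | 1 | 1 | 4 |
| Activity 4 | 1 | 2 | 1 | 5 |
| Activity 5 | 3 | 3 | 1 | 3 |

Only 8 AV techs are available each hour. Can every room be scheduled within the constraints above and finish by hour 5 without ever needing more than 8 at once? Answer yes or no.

yes

Schedule Activity 1@1, Activity 2@1, Activity 3@1, Activity 4@1, Activity 5@3: h1:8  h2:6  h3:8  h4:3  h5:3 — peak 8 ≤ 8.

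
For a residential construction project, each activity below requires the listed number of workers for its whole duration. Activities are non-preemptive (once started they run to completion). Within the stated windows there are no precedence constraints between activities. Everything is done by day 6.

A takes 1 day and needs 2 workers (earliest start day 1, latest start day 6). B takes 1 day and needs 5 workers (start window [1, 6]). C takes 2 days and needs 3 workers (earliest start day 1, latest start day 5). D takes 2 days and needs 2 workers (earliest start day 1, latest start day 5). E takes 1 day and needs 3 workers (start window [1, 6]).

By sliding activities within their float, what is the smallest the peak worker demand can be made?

Early-start (A@1, B@1, C@1, D@1, E@1) gives peak 15: d1:15  d2:5  d3:0  d4:0  d5:0  d6:0.
Shift B→2, C→3, D→3.
Schedule A@1, B@2, C@3, D@3, E@1: d1:5  d2:5  d3:5  d4:5  d5:0  d6:0 — peak 5.

5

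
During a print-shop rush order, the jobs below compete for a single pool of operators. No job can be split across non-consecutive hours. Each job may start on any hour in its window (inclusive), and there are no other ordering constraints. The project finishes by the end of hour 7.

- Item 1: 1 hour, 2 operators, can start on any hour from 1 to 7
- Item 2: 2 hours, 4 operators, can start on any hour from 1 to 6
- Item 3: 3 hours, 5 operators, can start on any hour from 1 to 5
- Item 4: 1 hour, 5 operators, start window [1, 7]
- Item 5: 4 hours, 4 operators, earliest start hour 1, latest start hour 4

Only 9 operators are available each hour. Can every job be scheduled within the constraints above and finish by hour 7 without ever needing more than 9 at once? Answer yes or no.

Schedule Item 1@1, Item 2@1, Item 3@2, Item 4@5, Item 5@3: h1:6  h2:9  h3:9  h4:9  h5:9  h6:4  h7:0 — peak 9 ≤ 9.

yes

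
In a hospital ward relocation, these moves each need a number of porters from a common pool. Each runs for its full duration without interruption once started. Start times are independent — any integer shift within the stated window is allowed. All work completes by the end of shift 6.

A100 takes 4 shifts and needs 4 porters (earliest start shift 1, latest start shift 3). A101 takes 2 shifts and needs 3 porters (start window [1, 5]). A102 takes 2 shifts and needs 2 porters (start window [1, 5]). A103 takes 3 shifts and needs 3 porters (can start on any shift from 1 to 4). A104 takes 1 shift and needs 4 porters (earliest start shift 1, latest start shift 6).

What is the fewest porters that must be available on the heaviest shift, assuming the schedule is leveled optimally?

7

Early-start (A100@1, A101@1, A102@1, A103@1, A104@1) gives peak 16: s1:16  s2:12  s3:7  s4:4  s5:0  s6:0.
Shift A102→5, A103→3, A104→6.
Schedule A100@1, A101@1, A102@5, A103@3, A104@6: s1:7  s2:7  s3:7  s4:7  s5:5  s6:6 — peak 7.
Total porter-shifts = 39 over 6 shifts ⇒ peak ≥ ⌈39/6⌉ = 7, so 7 is optimal.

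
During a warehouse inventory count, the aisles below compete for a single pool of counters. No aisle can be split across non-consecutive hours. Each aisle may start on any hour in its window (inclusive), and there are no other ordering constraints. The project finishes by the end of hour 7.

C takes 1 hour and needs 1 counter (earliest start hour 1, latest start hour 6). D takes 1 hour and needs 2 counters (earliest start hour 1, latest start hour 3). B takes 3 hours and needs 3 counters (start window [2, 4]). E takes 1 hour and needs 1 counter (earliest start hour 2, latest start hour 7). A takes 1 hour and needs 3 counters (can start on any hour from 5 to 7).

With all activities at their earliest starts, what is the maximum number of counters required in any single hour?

4

Early-start schedule: C@1, D@1, B@2, E@2, A@5.
Load per hour: hour 1: 3, hour 2: 4, hour 3: 3, hour 4: 3, hour 5: 3, hour 6: 0, hour 7: 0.
Peak is 4.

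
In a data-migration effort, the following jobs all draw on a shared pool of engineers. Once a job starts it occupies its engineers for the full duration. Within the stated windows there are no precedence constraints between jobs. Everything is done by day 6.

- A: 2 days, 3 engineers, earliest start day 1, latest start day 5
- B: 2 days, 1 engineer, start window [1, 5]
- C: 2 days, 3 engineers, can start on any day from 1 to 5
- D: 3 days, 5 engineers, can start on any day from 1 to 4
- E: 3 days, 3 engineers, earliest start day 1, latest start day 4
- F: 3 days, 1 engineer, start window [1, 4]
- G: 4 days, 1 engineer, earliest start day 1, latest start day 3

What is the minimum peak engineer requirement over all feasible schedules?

Early-start (A@1, B@1, C@1, D@1, E@1, F@1, G@1) gives peak 17: d1:17  d2:17  d3:10  d4:1  d5:0  d6:0.
Shift B→3, C→5, E→4, F→3, G→3.
Schedule A@1, B@3, C@5, D@1, E@4, F@3, G@3: d1:8  d2:8  d3:8  d4:6  d5:8  d6:7 — peak 8.
Total engineer-days = 45 over 6 days ⇒ peak ≥ ⌈45/6⌉ = 8, so 8 is optimal.

8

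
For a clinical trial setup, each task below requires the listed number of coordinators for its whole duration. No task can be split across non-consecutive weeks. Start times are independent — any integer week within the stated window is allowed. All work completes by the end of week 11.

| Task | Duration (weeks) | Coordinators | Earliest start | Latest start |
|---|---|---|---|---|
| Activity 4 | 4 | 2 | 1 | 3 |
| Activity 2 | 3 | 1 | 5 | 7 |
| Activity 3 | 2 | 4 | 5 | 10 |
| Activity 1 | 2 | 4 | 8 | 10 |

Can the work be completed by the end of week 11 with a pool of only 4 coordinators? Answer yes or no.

yes

Schedule Activity 4@1, Activity 2@5, Activity 3@8, Activity 1@10: w1:2  w2:2  w3:2  w4:2  w5:1  w6:1  w7:1  w8:4  w9:4  w10:4  w11:4 — peak 4 ≤ 4.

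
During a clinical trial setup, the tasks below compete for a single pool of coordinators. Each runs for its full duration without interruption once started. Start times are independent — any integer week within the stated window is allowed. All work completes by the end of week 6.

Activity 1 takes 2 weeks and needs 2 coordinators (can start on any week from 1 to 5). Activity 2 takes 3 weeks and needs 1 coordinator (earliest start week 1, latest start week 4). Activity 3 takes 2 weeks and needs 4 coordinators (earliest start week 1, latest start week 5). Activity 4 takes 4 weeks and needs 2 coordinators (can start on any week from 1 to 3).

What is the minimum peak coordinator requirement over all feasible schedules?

Early-start (Activity 1@1, Activity 2@1, Activity 3@1, Activity 4@1) gives peak 9: w1:9  w2:9  w3:3  w4:2  w5:0  w6:0.
Shift Activity 3→5.
Schedule Activity 1@1, Activity 2@1, Activity 3@5, Activity 4@1: w1:5  w2:5  w3:3  w4:2  w5:4  w6:4 — peak 5.

5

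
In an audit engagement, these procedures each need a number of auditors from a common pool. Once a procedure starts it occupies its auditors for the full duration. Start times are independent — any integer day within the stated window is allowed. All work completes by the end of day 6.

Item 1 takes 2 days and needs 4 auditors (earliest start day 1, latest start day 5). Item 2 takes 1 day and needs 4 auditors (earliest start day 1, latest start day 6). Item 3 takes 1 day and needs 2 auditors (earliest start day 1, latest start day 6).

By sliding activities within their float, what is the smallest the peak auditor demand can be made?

4

Early-start (Item 1@1, Item 2@1, Item 3@1) gives peak 10: d1:10  d2:4  d3:0  d4:0  d5:0  d6:0.
Shift Item 2→3, Item 3→4.
Schedule Item 1@1, Item 2@3, Item 3@4: d1:4  d2:4  d3:4  d4:2  d5:0  d6:0 — peak 4.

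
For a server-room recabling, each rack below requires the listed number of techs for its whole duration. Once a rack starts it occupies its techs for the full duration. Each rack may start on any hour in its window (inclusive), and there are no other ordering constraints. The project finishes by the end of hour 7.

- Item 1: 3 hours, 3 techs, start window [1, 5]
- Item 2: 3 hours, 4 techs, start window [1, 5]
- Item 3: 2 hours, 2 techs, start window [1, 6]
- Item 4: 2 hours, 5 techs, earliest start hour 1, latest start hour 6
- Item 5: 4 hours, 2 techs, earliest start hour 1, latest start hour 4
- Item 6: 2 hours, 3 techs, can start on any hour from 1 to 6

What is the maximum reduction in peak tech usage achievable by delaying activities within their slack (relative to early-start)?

Early-start peak: h1:19  h2:19  h3:9  h4:2  h5:0  h6:0  h7:0 ⇒ 19.
Leveled (Item 1@1, Item 2@1, Item 3@4, Item 4@6, Item 5@4, Item 6@4): h1:7  h2:7  h3:7  h4:7  h5:7  h6:7  h7:7 ⇒ 7.
Reduction 19 − 7 = 12.

12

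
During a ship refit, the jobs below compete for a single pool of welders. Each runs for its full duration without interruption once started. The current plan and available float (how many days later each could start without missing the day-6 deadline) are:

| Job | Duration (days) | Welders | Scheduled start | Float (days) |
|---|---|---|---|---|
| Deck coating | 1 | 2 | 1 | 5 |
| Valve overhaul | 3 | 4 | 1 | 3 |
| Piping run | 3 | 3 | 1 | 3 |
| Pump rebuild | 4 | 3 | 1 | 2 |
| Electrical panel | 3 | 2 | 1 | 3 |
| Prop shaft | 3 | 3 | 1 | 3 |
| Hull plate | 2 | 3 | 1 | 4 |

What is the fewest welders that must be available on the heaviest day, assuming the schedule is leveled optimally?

Early-start (Deck coating@1, Valve overhaul@1, Piping run@1, Pump rebuild@1, Electrical panel@1, Prop shaft@1, Hull plate@1) gives peak 20: d1:20  d2:18  d3:15  d4:3  d5:0  d6:0.
Shift Valve overhaul→4, Prop shaft→4, Hull plate→5.
Schedule Deck coating@1, Valve overhaul@4, Piping run@1, Pump rebuild@1, Electrical panel@1, Prop shaft@4, Hull plate@5: d1:10  d2:8  d3:8  d4:10  d5:10  d6:10 — peak 10.
Total welder-days = 56 over 6 days ⇒ peak ≥ ⌈56/6⌉ = 10, so 10 is optimal.

10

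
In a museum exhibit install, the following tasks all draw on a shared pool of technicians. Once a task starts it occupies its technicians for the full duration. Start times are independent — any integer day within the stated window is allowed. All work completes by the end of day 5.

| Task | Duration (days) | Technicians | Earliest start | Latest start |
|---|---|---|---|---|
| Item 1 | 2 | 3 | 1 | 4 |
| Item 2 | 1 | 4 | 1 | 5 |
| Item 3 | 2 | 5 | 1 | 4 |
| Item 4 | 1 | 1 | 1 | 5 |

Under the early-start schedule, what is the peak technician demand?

Early-start schedule: Item 1@1, Item 2@1, Item 3@1, Item 4@1.
Load per day: day 1: 13, day 2: 8, day 3: 0, day 4: 0, day 5: 0.
Peak is 13.

13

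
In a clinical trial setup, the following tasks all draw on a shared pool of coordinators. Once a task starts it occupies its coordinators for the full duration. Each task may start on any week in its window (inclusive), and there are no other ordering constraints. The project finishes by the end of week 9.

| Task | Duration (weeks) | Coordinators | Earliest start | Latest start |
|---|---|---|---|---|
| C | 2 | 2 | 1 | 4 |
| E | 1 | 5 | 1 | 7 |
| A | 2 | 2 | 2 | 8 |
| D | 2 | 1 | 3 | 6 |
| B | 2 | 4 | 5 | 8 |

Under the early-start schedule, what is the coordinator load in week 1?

7

At early start, week 1 has: C, E.
Demand: 2 + 5 = 7.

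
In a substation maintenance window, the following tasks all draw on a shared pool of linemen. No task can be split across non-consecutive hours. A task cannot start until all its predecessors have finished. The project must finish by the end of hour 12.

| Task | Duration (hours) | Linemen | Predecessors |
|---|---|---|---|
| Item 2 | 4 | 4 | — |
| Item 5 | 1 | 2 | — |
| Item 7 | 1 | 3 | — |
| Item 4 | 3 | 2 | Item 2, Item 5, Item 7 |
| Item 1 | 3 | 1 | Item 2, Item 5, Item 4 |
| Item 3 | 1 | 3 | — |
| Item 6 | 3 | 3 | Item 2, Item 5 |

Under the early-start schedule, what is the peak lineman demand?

12

Early-start schedule: Item 2@1, Item 5@1, Item 7@1, Item 4@5, Item 1@8, Item 3@1, Item 6@5.
Load per hour: hour 1: 12, hour 2: 4, hour 3: 4, hour 4: 4, hour 5: 5, hour 6: 5, hour 7: 5, hour 8: 1, hour 9: 1, hour 10: 1, hour 11: 0, hour 12: 0.
Peak is 12.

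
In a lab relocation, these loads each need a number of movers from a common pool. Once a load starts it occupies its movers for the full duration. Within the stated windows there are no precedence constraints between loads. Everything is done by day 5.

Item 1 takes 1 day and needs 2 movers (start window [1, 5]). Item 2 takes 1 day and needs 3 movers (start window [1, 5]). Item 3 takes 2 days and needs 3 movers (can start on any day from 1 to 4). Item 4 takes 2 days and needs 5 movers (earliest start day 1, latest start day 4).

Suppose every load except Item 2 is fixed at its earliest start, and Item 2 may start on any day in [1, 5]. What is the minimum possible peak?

10

Item 2@1: d1:13  d2:8  d3:0  d4:0  d5:0 → peak 13
Item 2@2: d1:10  d2:11  d3:0  d4:0  d5:0 → peak 11
Item 2@3: d1:10  d2:8  d3:3  d4:0  d5:0 → peak 10
Item 2@4: d1:10  d2:8  d3:0  d4:3  d5:0 → peak 10
Item 2@5: d1:10  d2:8  d3:0  d4:0  d5:3 → peak 10
Best is Item 2@3, peak 10.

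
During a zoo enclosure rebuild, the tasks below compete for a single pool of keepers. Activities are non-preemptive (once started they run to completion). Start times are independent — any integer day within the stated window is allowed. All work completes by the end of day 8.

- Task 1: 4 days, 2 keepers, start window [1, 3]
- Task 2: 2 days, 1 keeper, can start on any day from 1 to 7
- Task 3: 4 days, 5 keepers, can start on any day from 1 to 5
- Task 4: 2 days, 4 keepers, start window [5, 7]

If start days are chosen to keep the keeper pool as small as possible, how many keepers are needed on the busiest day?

7

Early-start (Task 1@1, Task 2@1, Task 3@1, Task 4@5) gives peak 8: d1:8  d2:8  d3:7  d4:7  d5:4  d6:4  d7:0  d8:0.
Shift Task 3→3, Task 4→7.
Schedule Task 1@1, Task 2@1, Task 3@3, Task 4@7: d1:3  d2:3  d3:7  d4:7  d5:5  d6:5  d7:4  d8:4 — peak 7.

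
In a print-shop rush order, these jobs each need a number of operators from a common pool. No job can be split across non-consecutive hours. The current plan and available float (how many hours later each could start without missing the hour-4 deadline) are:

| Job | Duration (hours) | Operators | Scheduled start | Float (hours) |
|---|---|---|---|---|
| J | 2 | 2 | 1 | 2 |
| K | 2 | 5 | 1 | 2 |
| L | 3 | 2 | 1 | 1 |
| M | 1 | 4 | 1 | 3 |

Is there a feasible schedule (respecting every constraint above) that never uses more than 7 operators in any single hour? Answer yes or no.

Schedule J@1, K@3, L@2, M@1: h1:6  h2:4  h3:7  h4:7 — peak 7 ≤ 7.

yes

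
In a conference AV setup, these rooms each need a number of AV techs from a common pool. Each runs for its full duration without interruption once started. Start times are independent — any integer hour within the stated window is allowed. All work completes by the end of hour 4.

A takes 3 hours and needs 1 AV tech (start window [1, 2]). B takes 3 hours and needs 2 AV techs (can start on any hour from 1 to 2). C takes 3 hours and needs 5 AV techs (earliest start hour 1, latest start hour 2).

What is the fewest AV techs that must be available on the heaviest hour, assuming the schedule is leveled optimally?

8

Schedule A@1, B@1, C@1: h1:8  h2:8  h3:8  h4:0 — peak 8.
No arrangement of the 8 feasible schedules does better.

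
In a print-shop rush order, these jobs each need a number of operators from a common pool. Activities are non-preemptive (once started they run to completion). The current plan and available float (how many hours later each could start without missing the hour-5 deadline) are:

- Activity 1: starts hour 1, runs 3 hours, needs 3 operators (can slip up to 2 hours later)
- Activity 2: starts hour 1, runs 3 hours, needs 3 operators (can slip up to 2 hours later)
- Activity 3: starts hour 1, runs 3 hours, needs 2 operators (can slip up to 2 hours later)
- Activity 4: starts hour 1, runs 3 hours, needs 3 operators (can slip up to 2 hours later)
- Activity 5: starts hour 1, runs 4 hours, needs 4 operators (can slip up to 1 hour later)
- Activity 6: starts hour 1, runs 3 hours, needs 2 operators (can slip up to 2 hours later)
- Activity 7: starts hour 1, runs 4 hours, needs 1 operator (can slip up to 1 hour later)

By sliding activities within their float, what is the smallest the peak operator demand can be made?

Schedule Activity 1@1, Activity 2@1, Activity 3@1, Activity 4@1, Activity 5@1, Activity 6@1, Activity 7@1: h1:18  h2:18  h3:18  h4:5  h5:0 — peak 18.

18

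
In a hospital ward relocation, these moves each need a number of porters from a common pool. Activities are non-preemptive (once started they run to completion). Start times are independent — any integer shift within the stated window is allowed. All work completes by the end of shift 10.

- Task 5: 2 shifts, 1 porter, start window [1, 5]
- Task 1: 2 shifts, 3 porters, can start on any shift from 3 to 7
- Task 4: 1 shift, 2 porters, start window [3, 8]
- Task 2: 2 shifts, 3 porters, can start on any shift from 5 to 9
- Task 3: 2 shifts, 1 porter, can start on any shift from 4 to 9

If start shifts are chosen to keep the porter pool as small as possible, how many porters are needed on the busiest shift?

Early-start (Task 5@1, Task 1@3, Task 4@3, Task 2@5, Task 3@4) gives peak 5: s1:1  s2:1  s3:5  s4:4  s5:4  s6:3  s7:0  s8:0  s9:0  s10:0.
Shift Task 4→5, Task 2→6, Task 3→8.
Schedule Task 5@1, Task 1@3, Task 4@5, Task 2@6, Task 3@8: s1:1  s2:1  s3:3  s4:3  s5:2  s6:3  s7:3  s8:1  s9:1  s10:0 — peak 3.

3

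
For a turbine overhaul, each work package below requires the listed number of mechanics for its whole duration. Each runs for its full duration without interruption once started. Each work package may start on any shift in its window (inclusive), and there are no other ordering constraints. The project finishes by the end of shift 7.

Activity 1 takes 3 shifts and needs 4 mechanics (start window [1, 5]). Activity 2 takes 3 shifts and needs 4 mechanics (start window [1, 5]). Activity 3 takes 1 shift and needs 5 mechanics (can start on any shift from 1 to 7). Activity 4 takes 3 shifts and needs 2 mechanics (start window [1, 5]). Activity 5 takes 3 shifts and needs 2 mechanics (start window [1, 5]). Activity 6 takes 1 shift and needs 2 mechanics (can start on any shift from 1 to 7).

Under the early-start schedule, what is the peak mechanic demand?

19

Early-start schedule: Activity 1@1, Activity 2@1, Activity 3@1, Activity 4@1, Activity 5@1, Activity 6@1.
Load per shift: shift 1: 19, shift 2: 12, shift 3: 12, shift 4: 0, shift 5: 0, shift 6: 0, shift 7: 0.
Peak is 19.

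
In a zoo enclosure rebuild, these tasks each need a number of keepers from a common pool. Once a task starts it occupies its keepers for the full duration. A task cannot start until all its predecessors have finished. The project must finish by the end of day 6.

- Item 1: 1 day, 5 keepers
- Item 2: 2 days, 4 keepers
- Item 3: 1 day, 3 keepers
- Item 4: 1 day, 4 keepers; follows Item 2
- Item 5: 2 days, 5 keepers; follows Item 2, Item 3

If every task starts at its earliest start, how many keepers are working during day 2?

At early start, day 2 has: Item 2.
Demand: 4 = 4.

4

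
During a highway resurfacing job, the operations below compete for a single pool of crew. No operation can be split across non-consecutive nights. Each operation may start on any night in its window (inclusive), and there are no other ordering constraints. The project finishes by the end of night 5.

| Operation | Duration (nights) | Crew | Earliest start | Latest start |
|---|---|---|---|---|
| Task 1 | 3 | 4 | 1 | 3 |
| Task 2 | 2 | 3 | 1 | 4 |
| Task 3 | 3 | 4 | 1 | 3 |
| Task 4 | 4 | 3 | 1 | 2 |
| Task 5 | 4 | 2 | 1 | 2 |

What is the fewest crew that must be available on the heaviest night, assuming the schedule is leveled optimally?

13

Early-start (Task 1@1, Task 2@1, Task 3@1, Task 4@1, Task 5@1) gives peak 16: n1:16  n2:16  n3:13  n4:5  n5:0.
Shift Task 3→3.
Schedule Task 1@1, Task 2@1, Task 3@3, Task 4@1, Task 5@1: n1:12  n2:12  n3:13  n4:9  n5:4 — peak 13.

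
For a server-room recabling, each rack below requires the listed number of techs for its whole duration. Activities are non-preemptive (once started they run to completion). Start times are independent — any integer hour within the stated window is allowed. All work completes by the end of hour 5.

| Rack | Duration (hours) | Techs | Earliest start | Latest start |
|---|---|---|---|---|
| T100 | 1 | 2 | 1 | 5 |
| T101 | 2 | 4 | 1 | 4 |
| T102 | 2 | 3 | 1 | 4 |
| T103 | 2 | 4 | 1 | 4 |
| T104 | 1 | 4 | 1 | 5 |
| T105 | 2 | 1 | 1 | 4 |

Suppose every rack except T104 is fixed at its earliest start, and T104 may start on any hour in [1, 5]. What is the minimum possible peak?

T104@1: h1:18  h2:12  h3:0  h4:0  h5:0 → peak 18
T104@2: h1:14  h2:16  h3:0  h4:0  h5:0 → peak 16
T104@3: h1:14  h2:12  h3:4  h4:0  h5:0 → peak 14
T104@4: h1:14  h2:12  h3:0  h4:4  h5:0 → peak 14
T104@5: h1:14  h2:12  h3:0  h4:0  h5:4 → peak 14
Best is T104@3, peak 14.

14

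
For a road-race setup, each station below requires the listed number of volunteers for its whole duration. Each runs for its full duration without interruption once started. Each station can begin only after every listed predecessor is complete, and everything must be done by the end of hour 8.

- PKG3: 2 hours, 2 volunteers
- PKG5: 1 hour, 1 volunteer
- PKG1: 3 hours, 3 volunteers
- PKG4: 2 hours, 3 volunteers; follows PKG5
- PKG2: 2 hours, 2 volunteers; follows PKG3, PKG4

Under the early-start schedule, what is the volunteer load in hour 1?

At early start, hour 1 has: PKG3, PKG5, PKG1.
Demand: 2 + 1 + 3 = 6.

6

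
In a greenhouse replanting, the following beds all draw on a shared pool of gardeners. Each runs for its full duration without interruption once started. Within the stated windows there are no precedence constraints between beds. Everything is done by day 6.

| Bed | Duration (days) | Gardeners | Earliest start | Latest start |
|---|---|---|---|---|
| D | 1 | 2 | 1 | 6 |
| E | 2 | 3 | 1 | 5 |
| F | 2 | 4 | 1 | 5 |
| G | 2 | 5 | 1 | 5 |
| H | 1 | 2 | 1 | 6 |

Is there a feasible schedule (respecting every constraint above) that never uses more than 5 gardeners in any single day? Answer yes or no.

Schedule D@1, E@1, F@3, G@5, H@2: d1:5  d2:5  d3:4  d4:4  d5:5  d6:5 — peak 5 ≤ 5.

yes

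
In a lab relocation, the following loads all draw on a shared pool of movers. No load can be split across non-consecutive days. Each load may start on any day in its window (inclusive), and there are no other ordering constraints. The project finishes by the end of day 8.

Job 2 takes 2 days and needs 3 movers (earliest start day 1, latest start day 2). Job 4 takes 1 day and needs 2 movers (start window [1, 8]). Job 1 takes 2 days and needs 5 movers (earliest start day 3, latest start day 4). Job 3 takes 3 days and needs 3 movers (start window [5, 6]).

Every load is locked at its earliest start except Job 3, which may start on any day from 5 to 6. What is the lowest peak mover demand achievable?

5

Job 3@5: d1:5  d2:3  d3:5  d4:5  d5:3  d6:3  d7:3  d8:0 → peak 5
Job 3@6: d1:5  d2:3  d3:5  d4:5  d5:0  d6:3  d7:3  d8:3 → peak 5
Best is Job 3@5, peak 5.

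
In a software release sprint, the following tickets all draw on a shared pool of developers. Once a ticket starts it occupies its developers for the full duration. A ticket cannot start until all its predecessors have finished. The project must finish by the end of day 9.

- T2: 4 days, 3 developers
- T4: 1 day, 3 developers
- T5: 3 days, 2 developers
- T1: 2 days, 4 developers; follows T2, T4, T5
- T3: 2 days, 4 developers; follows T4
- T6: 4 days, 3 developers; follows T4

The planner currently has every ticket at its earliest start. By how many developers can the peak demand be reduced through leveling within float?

Early-start peak: d1:8  d2:12  d3:12  d4:6  d5:7  d6:4  d7:0  d8:0  d9:0 ⇒ 12.
Leveled (T2@1, T4@1, T5@5, T1@8, T3@6, T6@2): d1:6  d2:6  d3:6  d4:6  d5:5  d6:6  d7:6  d8:4  d9:4 ⇒ 6.
Reduction 12 − 6 = 6.

6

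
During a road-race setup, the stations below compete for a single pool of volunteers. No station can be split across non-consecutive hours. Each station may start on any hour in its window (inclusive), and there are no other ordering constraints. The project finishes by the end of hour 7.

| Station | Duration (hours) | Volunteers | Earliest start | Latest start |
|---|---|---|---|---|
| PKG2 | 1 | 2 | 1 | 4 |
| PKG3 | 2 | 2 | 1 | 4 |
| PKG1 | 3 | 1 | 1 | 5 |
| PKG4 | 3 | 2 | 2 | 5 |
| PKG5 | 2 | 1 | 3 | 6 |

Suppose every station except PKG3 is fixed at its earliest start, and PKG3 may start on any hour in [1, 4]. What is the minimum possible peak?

PKG3@1: h1:5  h2:5  h3:4  h4:3  h5:0  h6:0  h7:0 → peak 5
PKG3@2: h1:3  h2:5  h3:6  h4:3  h5:0  h6:0  h7:0 → peak 6
PKG3@3: h1:3  h2:3  h3:6  h4:5  h5:0  h6:0  h7:0 → peak 6
PKG3@4: h1:3  h2:3  h3:4  h4:5  h5:2  h6:0  h7:0 → peak 5
Best is PKG3@1, peak 5.

5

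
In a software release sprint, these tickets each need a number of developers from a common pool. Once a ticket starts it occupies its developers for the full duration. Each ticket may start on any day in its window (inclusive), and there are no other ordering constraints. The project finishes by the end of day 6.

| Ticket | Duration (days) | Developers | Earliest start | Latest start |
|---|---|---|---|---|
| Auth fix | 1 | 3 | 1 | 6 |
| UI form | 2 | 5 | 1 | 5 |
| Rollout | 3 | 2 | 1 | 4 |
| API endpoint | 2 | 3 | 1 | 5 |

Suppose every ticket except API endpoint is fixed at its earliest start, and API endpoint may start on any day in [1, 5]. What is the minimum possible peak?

10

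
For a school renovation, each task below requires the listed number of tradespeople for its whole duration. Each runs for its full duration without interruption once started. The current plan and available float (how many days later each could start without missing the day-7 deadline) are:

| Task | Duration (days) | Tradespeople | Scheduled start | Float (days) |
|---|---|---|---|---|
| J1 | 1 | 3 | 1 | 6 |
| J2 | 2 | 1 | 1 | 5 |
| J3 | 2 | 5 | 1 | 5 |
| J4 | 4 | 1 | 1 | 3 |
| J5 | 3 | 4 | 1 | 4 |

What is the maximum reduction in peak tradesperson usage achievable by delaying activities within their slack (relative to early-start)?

9

Early-start peak: d1:14  d2:11  d3:5  d4:1  d5:0  d6:0  d7:0 ⇒ 14.
Leveled (J1@1, J2@1, J3@6, J4@1, J5@3): d1:5  d2:2  d3:5  d4:5  d5:4  d6:5  d7:5 ⇒ 5.
Reduction 14 − 5 = 9.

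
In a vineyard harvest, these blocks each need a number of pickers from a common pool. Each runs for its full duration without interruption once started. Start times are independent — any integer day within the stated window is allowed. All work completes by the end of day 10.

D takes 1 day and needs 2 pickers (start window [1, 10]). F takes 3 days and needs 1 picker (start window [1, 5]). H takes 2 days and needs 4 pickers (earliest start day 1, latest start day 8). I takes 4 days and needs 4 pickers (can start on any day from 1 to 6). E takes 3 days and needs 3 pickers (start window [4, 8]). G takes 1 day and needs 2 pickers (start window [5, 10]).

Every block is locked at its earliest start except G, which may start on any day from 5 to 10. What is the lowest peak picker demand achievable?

G@5: d1:11  d2:9  d3:5  d4:7  d5:5  d6:3  d7:0  d8:0  d9:0  d10:0 → peak 11
G@6: d1:11  d2:9  d3:5  d4:7  d5:3  d6:5  d7:0  d8:0  d9:0  d10:0 → peak 11
G@7: d1:11  d2:9  d3:5  d4:7  d5:3  d6:3  d7:2  d8:0  d9:0  d10:0 → peak 11
G@8: d1:11  d2:9  d3:5  d4:7  d5:3  d6:3  d7:0  d8:2  d9:0  d10:0 → peak 11
G@9: d1:11  d2:9  d3:5  d4:7  d5:3  d6:3  d7:0  d8:0  d9:2  d10:0 → peak 11
G@10: d1:11  d2:9  d3:5  d4:7  d5:3  d6:3  d7:0  d8:0  d9:0  d10:2 → peak 11
Best is G@5, peak 11.

11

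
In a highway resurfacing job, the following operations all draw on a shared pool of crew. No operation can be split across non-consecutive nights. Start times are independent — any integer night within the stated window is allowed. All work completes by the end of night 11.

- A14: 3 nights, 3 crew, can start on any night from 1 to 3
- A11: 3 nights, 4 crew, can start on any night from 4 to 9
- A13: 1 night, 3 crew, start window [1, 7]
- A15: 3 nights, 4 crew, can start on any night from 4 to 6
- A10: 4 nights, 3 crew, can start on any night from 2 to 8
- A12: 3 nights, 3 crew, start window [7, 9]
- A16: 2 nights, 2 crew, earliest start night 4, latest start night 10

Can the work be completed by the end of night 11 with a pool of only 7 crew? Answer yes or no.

yes

Schedule A14@1, A11@7, A13@1, A15@4, A10@2, A12@7, A16@10: n1:6  n2:6  n3:6  n4:7  n5:7  n6:4  n7:7  n8:7  n9:7  n10:2  n11:2 — peak 7 ≤ 7.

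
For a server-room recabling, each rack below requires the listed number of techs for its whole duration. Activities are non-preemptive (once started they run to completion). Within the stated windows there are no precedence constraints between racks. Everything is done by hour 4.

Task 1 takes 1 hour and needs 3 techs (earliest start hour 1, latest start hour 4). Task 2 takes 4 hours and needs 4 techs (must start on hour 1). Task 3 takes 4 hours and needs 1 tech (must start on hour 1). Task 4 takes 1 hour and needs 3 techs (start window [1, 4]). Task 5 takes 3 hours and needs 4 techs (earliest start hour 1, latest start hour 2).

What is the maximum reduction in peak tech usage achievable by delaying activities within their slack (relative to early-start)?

4

Early-start peak: h1:15  h2:9  h3:9  h4:5 ⇒ 15.
Leveled (Task 1@1, Task 2@1, Task 3@1, Task 4@1, Task 5@2): h1:11  h2:9  h3:9  h4:9 ⇒ 11.
Reduction 15 − 11 = 4.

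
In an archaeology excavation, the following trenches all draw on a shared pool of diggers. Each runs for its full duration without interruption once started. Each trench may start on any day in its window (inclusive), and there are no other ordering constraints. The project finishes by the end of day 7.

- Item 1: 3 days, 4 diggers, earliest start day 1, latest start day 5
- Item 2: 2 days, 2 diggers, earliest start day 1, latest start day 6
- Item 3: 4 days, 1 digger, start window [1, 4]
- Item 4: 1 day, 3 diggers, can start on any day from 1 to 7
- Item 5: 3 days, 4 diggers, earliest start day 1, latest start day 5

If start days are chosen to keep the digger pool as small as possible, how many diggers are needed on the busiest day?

Early-start (Item 1@1, Item 2@1, Item 3@1, Item 4@1, Item 5@1) gives peak 14: d1:14  d2:11  d3:9  d4:1  d5:0  d6:0  d7:0.
Shift Item 3→3, Item 4→4, Item 5→5.
Schedule Item 1@1, Item 2@1, Item 3@3, Item 4@4, Item 5@5: d1:6  d2:6  d3:5  d4:4  d5:5  d6:5  d7:4 — peak 6.

6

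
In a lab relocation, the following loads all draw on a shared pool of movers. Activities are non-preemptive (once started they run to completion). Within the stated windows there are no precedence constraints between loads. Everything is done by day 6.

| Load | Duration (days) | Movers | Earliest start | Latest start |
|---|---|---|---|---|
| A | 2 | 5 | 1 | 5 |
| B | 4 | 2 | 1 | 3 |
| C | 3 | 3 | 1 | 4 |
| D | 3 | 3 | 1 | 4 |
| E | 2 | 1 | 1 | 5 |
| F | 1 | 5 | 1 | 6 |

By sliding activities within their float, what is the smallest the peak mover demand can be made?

8

Early-start (A@1, B@1, C@1, D@1, E@1, F@1) gives peak 19: d1:19  d2:14  d3:8  d4:2  d5:0  d6:0.
Shift C→3, D→3, F→6.
Schedule A@1, B@1, C@3, D@3, E@1, F@6: d1:8  d2:8  d3:8  d4:8  d5:6  d6:5 — peak 8.
Total mover-days = 43 over 6 days ⇒ peak ≥ ⌈43/6⌉ = 8, so 8 is optimal.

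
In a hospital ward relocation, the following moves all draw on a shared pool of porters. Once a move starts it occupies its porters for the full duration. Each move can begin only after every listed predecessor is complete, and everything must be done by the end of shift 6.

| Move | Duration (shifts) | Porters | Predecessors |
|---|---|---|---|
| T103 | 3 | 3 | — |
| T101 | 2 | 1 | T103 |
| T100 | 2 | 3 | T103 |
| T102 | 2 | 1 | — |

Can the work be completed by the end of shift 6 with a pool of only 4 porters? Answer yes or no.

Schedule T103@1, T101@4, T100@4, T102@1: s1:4  s2:4  s3:3  s4:4  s5:4  s6:0 — peak 4 ≤ 4.

yes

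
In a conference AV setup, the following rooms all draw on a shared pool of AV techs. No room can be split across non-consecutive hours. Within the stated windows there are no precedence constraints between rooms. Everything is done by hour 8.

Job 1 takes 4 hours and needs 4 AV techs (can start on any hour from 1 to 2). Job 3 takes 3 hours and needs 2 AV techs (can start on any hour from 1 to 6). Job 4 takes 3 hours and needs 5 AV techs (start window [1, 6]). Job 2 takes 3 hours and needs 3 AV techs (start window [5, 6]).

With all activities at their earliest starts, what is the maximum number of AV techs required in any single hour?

Early-start schedule: Job 1@1, Job 3@1, Job 4@1, Job 2@5.
Load per hour: hour 1: 11, hour 2: 11, hour 3: 11, hour 4: 4, hour 5: 3, hour 6: 3, hour 7: 3, hour 8: 0.
Peak is 11.

11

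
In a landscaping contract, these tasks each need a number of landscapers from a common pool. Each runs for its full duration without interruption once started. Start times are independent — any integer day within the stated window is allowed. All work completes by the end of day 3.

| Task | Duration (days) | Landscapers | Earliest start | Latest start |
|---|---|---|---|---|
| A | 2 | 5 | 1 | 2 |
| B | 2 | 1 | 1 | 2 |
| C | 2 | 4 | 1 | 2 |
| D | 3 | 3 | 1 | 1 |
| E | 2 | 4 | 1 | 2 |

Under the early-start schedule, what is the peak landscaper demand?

Early-start schedule: A@1, B@1, C@1, D@1, E@1.
Load per day: day 1: 17, day 2: 17, day 3: 3.
Peak is 17.

17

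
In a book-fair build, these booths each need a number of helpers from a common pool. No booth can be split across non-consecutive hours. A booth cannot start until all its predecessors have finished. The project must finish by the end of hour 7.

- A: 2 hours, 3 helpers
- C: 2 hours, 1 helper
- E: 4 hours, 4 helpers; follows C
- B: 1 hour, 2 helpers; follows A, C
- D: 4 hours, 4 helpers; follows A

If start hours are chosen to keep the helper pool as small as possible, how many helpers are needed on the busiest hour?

Early-start (A@1, C@1, E@3, B@3, D@3) gives peak 10: h1:4  h2:4  h3:10  h4:8  h5:8  h6:8  h7:0.
Shift D→4.
Schedule A@1, C@1, E@3, B@3, D@4: h1:4  h2:4  h3:6  h4:8  h5:8  h6:8  h7:4 — peak 8.

8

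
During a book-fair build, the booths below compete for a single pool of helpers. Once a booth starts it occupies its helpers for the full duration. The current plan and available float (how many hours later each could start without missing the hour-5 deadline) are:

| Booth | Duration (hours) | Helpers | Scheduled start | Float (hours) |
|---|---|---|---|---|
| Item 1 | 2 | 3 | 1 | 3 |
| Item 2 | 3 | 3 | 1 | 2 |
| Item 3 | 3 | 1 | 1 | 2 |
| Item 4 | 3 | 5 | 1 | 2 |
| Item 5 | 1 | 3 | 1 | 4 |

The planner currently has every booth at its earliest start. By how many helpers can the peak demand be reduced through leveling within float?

6

Early-start peak: h1:15  h2:12  h3:9  h4:0  h5:0 ⇒ 15.
Leveled (Item 1@1, Item 2@1, Item 3@1, Item 4@3, Item 5@4): h1:7  h2:7  h3:9  h4:8  h5:5 ⇒ 9.
Reduction 15 − 9 = 6.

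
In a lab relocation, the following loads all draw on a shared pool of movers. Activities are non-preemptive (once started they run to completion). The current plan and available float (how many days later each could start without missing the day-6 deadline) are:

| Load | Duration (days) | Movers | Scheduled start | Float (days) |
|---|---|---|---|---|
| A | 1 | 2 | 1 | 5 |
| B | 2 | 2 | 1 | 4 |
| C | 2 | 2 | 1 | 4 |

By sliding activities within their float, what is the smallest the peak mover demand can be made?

2

Early-start (A@1, B@1, C@1) gives peak 6: d1:6  d2:4  d3:0  d4:0  d5:0  d6:0.
Shift B→2, C→4.
Schedule A@1, B@2, C@4: d1:2  d2:2  d3:2  d4:2  d5:2  d6:0 — peak 2.
Total mover-days = 10 over 6 days ⇒ peak ≥ ⌈10/6⌉ = 2, so 2 is optimal.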